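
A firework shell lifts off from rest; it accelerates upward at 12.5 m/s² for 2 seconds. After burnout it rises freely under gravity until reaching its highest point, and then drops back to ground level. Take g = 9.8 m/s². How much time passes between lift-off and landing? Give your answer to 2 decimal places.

7.96 s

Phase 1 (powered ascent): v₀ = 0 m/s, a = 12.5 m/s².
v = v₀ + at = 0 + (12.5)(2) = 25.0 m/s
Δx = v₀t + ½at² = 0·2 + 0.5·12.5·2² = 25.0 m

Phase 2 (coasting upward): v₀ = 25.0 m/s, a = -9.8 m/s².
v = v₀ + at → t = (0 − 25.0) / -9.8 = 2.55 s
v² = v₀² + 2aΔx → Δx = (0² − 25.0²)/(2·-9.8) = 31.9 m

Phase 3 (free fall): v₀ = 0 m/s, a = -9.8 m/s².
Falls 56.9 m from rest: t = √(2·56.9/9.8) = 3.41 s; v = g·t = 33.4 m/s.
Total time = 2.00 + 2.55 + 3.41 = 7.96 s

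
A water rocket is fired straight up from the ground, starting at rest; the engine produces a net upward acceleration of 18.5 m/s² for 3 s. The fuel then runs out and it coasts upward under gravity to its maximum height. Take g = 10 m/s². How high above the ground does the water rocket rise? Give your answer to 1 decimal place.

Phase 1 (powered ascent): v₀ = 0 m/s, a = 18.5 m/s².
v = v₀ + at = 0 + (18.5)(3) = 55.5 m/s
Δx = v₀t + ½at² = 0·3 + 0.5·18.5·3² = 83.2 m

Phase 2 (coasting upward): v₀ = 55.5 m/s, a = -10 m/s².
v = v₀ + at → t = (0 − 55.5) / -10 = 5.55 s
v² = v₀² + 2aΔx → Δx = (0² − 55.5²)/(2·-10) = 154 m
Maximum height = 83.2 + 154 = 237 m

237.3 m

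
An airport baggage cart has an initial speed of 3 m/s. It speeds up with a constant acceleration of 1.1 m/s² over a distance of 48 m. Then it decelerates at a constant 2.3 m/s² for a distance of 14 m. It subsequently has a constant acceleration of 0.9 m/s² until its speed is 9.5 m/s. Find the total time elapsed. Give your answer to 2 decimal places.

11.26 s

Phase 1 (accelerating): v₀ = 3.00 m/s, a = 1.1 m/s².
v² = v₀² + 2aΔx = 3.00² + 2·1.1·48 = 115 → v = 10.7 m/s
t = (v − v₀)/a = (10.7 − 3.00)/1.1 = 7.00 s

Phase 2 (decelerating): v₀ = 10.7 m/s, a = -2.3 m/s².
v² = v₀² + 2aΔx = 10.7² + 2·-2.3·14 = 50.2 → v = 7.09 m/s
t = (v − v₀)/a = (7.09 − 10.7)/-2.3 = 1.57 s

Phase 3 (accelerating): v₀ = 7.09 m/s, a = 0.9 m/s².
v = v₀ + at → t = (9.5 − 7.09) / 0.9 = 2.68 s
v² = v₀² + 2aΔx → Δx = (9.5² − 7.09²)/(2·0.9) = 22.2 m
Total time = 7.00 + 1.57 + 2.68 = 11.3 s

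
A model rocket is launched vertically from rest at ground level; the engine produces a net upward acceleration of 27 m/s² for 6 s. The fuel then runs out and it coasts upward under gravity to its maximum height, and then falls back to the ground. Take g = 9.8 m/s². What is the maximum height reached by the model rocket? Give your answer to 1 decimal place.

Phase 1 (powered ascent): v₀ = 0 m/s, a = 27 m/s².
v = v₀ + at = 0 + (27)(6) = 162 m/s
Δx = v₀t + ½at² = 0·6 + 0.5·27·6² = 486 m

Phase 2 (coasting upward): v₀ = 162 m/s, a = -9.8 m/s².
v = v₀ + at → t = (0 − 162) / -9.8 = 16.5 s
v² = v₀² + 2aΔx → Δx = (0² − 162²)/(2·-9.8) = 1340 m
Maximum height = 486 + 1340 = 1820 m

1825.0 m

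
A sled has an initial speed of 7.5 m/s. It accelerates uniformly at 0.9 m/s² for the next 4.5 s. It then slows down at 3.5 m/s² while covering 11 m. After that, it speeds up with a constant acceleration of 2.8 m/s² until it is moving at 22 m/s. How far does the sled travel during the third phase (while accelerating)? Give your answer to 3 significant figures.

76.4 m

Phase 1 (accelerating): v₀ = 7.50 m/s, a = 0.9 m/s².
v = v₀ + at = 7.50 + (0.9)(4.5) = 11.6 m/s
Δx = v₀t + ½at² = 7.50·4.5 + 0.5·0.9·4.5² = 42.9 m

Phase 2 (decelerating): v₀ = 11.6 m/s, a = -3.5 m/s².
v² = v₀² + 2aΔx = 11.6² + 2·-3.5·11 = 56.4 → v = 7.51 m/s
t = (v − v₀)/a = (7.51 − 11.6)/-3.5 = 1.15 s

Phase 3 (accelerating): v₀ = 7.51 m/s, a = 2.8 m/s².
v = v₀ + at → t = (22 − 7.51) / 2.8 = 5.17 s
v² = v₀² + 2aΔx → Δx = (22² − 7.51²)/(2·2.8) = 76.4 m
Distance in phase 3 = 76.4 m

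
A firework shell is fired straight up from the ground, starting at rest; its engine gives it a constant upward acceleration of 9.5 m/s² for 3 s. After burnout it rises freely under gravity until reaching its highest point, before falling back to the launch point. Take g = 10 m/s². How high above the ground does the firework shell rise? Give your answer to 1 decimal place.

Phase 1 (powered ascent): v₀ = 0 m/s, a = 9.5 m/s².
v = v₀ + at = 0 + (9.5)(3) = 28.5 m/s
Δx = v₀t + ½at² = 0·3 + 0.5·9.5·3² = 42.8 m

Phase 2 (coasting upward): v₀ = 28.5 m/s, a = -10 m/s².
v = v₀ + at → t = (0 − 28.5) / -10 = 2.85 s
v² = v₀² + 2aΔx → Δx = (0² − 28.5²)/(2·-10) = 40.6 m
Maximum height = 42.8 + 40.6 = 83.4 m

83.4 m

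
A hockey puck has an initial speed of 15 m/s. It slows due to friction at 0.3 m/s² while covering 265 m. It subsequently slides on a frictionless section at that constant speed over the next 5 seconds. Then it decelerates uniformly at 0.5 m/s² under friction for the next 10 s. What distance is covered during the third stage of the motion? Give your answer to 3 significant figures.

Phase 1 (decelerating): v₀ = 15.0 m/s, a = -0.3 m/s².
v² = v₀² + 2aΔx = 15.0² + 2·-0.3·265 = 66.0 → v = 8.12 m/s
t = (v − v₀)/a = (8.12 − 15.0)/-0.3 = 22.9 s

Phase 2 (constant speed): v₀ = 8.12 m/s, a = 0 m/s².
v = v₀ + at = 8.12 + (0)(5) = 8.12 m/s
Δx = v₀t + ½at² = 8.12·5 + 0.5·0·5² = 40.6 m

Phase 3 (decelerating): v₀ = 8.12 m/s, a = -0.5 m/s².
v = v₀ + at = 8.12 + (-0.5)(10) = 3.12 m/s
Δx = v₀t + ½at² = 8.12·10 + 0.5·-0.5·10² = 56.2 m
Distance in phase 3 = 56.2 m

56.2 m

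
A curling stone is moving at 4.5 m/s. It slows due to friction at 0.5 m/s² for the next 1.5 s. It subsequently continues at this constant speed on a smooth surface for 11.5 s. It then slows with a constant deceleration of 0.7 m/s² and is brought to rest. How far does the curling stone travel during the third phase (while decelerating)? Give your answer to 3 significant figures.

Phase 1 (decelerating): v₀ = 4.50 m/s, a = -0.5 m/s².
v = v₀ + at = 4.50 + (-0.5)(1.5) = 3.75 m/s
Δx = v₀t + ½at² = 4.50·1.5 + 0.5·-0.5·1.5² = 6.19 m

Phase 2 (constant speed): v₀ = 3.75 m/s, a = 0 m/s².
v = v₀ + at = 3.75 + (0)(11.5) = 3.75 m/s
Δx = v₀t + ½at² = 3.75·11.5 + 0.5·0·11.5² = 43.1 m

Phase 3 (decelerating): v₀ = 3.75 m/s, a = -0.7 m/s².
v = v₀ + at → t = (0 − 3.75) / -0.7 = 5.36 s
v² = v₀² + 2aΔx → Δx = (0² − 3.75²)/(2·-0.7) = 10.0 m
Distance in phase 3 = 10.0 m

10.0 m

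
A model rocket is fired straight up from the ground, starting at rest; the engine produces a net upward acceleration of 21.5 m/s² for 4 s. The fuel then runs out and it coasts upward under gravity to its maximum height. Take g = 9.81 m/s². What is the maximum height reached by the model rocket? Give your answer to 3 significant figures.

Phase 1 (powered ascent): v₀ = 0 m/s, a = 21.5 m/s².
v = v₀ + at = 0 + (21.5)(4) = 86.0 m/s
Δx = v₀t + ½at² = 0·4 + 0.5·21.5·4² = 172 m

Phase 2 (coasting upward): v₀ = 86.0 m/s, a = -9.81 m/s².
v = v₀ + at → t = (0 − 86.0) / -9.81 = 8.77 s
v² = v₀² + 2aΔx → Δx = (0² − 86.0²)/(2·-9.81) = 377 m
Maximum height = 172 + 377 = 549 m

549 m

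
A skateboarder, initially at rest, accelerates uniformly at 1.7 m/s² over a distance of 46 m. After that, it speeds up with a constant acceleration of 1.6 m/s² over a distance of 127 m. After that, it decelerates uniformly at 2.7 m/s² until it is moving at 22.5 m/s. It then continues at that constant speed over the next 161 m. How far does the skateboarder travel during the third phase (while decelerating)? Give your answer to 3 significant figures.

10.5 m

Phase 1 (accelerating): v₀ = 0 m/s, a = 1.7 m/s².
v² = v₀² + 2aΔx = 0² + 2·1.7·46 = 156 → v = 12.5 m/s
t = (v − v₀)/a = (12.5 − 0)/1.7 = 7.36 s

Phase 2 (accelerating): v₀ = 12.5 m/s, a = 1.6 m/s².
v² = v₀² + 2aΔx = 12.5² + 2·1.6·127 = 563 → v = 23.7 m/s
t = (v − v₀)/a = (23.7 − 12.5)/1.6 = 7.01 s

Phase 3 (decelerating): v₀ = 23.7 m/s, a = -2.7 m/s².
v = v₀ + at → t = (22.5 − 23.7) / -2.7 = 0.453 s
v² = v₀² + 2aΔx → Δx = (22.5² − 23.7²)/(2·-2.7) = 10.5 m
Distance in phase 3 = 10.5 m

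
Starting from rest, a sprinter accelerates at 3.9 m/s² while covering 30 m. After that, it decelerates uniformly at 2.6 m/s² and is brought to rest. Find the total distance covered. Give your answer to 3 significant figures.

75.0 m

Phase 1 (accelerating): v₀ = 0 m/s, a = 3.9 m/s².
v² = v₀² + 2aΔx = 0² + 2·3.9·30 = 234 → v = 15.3 m/s
t = (v − v₀)/a = (15.3 − 0)/3.9 = 3.92 s

Phase 2 (decelerating): v₀ = 15.3 m/s, a = -2.6 m/s².
v = v₀ + at → t = (0 − 15.3) / -2.6 = 5.88 s
v² = v₀² + 2aΔx → Δx = (0² − 15.3²)/(2·-2.6) = 45.0 m
Total distance = 30.0 + 45.0 = 75.0 m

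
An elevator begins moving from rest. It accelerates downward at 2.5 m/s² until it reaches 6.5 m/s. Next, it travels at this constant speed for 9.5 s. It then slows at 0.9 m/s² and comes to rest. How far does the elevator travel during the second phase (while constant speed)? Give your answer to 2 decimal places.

Phase 1 (accelerating): v₀ = 0 m/s, a = 2.5 m/s².
v = v₀ + at → t = (6.5 − 0) / 2.5 = 2.60 s
v² = v₀² + 2aΔx → Δx = (6.5² − 0²)/(2·2.5) = 8.45 m

Phase 2 (constant speed): v₀ = 6.50 m/s, a = 0 m/s².
v = v₀ + at = 6.50 + (0)(9.5) = 6.50 m/s
Δx = v₀t + ½at² = 6.50·9.5 + 0.5·0·9.5² = 61.8 m
Distance in phase 2 = 61.8 m

61.75 m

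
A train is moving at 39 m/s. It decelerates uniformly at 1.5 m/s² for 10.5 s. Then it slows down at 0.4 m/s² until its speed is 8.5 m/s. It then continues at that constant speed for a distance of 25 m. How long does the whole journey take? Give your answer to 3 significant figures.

Phase 1 (decelerating): v₀ = 39.0 m/s, a = -1.5 m/s².
v = v₀ + at = 39.0 + (-1.5)(10.5) = 23.2 m/s
Δx = v₀t + ½at² = 39.0·10.5 + 0.5·-1.5·10.5² = 327 m

Phase 2 (decelerating): v₀ = 23.2 m/s, a = -0.4 m/s².
v = v₀ + at → t = (8.5 − 23.2) / -0.4 = 36.9 s
v² = v₀² + 2aΔx → Δx = (8.5² − 23.2²)/(2·-0.4) = 585 m

Phase 3 (constant speed): v₀ = 8.50 m/s, a = 0 m/s².
Constant speed: t = d/v = 25/8.50 = 2.94 s
Total time = 10.5 + 36.9 + 2.94 = 50.3 s

50.3 s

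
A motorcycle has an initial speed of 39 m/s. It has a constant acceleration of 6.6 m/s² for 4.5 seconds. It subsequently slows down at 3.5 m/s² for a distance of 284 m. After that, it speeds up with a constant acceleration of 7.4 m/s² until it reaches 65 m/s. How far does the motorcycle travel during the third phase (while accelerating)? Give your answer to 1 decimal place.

100.9 m

Phase 1 (accelerating): v₀ = 39.0 m/s, a = 6.6 m/s².
v = v₀ + at = 39.0 + (6.6)(4.5) = 68.7 m/s
Δx = v₀t + ½at² = 39.0·4.5 + 0.5·6.6·4.5² = 242 m

Phase 2 (decelerating): v₀ = 68.7 m/s, a = -3.5 m/s².
v² = v₀² + 2aΔx = 68.7² + 2·-3.5·284 = 2730 → v = 52.3 m/s
t = (v − v₀)/a = (52.3 − 68.7)/-3.5 = 4.70 s

Phase 3 (accelerating): v₀ = 52.3 m/s, a = 7.4 m/s².
v = v₀ + at → t = (65 − 52.3) / 7.4 = 1.72 s
v² = v₀² + 2aΔx → Δx = (65² − 52.3²)/(2·7.4) = 101 m
Distance in phase 3 = 101 m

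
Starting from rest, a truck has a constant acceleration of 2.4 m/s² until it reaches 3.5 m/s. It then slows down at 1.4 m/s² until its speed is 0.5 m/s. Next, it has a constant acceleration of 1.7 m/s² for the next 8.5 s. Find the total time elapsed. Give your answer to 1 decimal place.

12.1 s

Phase 1 (accelerating): v₀ = 0 m/s, a = 2.4 m/s².
v = v₀ + at → t = (3.5 − 0) / 2.4 = 1.46 s
v² = v₀² + 2aΔx → Δx = (3.5² − 0²)/(2·2.4) = 2.55 m

Phase 2 (decelerating): v₀ = 3.50 m/s, a = -1.4 m/s².
v = v₀ + at → t = (0.5 − 3.50) / -1.4 = 2.14 s
v² = v₀² + 2aΔx → Δx = (0.5² − 3.50²)/(2·-1.4) = 4.29 m

Phase 3 (accelerating): v₀ = 0.500 m/s, a = 1.7 m/s².
v = v₀ + at = 0.500 + (1.7)(8.5) = 14.9 m/s
Δx = v₀t + ½at² = 0.500·8.5 + 0.5·1.7·8.5² = 65.7 m
Total time = 1.46 + 2.14 + 8.50 = 12.1 s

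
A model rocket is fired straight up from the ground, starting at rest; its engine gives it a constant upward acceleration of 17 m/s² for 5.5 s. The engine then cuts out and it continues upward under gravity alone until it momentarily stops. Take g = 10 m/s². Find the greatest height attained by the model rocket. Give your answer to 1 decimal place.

694.2 m

Phase 1 (powered ascent): v₀ = 0 m/s, a = 17 m/s².
v = v₀ + at = 0 + (17)(5.5) = 93.5 m/s
Δx = v₀t + ½at² = 0·5.5 + 0.5·17·5.5² = 257 m

Phase 2 (coasting upward): v₀ = 93.5 m/s, a = -10 m/s².
v = v₀ + at → t = (0 − 93.5) / -10 = 9.35 s
v² = v₀² + 2aΔx → Δx = (0² − 93.5²)/(2·-10) = 437 m
Maximum height = 257 + 437 = 694 m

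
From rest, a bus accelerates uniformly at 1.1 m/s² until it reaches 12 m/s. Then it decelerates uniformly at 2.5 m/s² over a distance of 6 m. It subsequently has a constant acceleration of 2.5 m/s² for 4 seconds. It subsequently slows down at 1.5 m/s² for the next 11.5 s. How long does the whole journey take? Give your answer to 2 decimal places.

Phase 1 (accelerating): v₀ = 0 m/s, a = 1.1 m/s².
v = v₀ + at → t = (12 − 0) / 1.1 = 10.9 s
v² = v₀² + 2aΔx → Δx = (12² − 0²)/(2·1.1) = 65.5 m

Phase 2 (decelerating): v₀ = 12.0 m/s, a = -2.5 m/s².
v² = v₀² + 2aΔx = 12.0² + 2·-2.5·6 = 114 → v = 10.7 m/s
t = (v − v₀)/a = (10.7 − 12.0)/-2.5 = 0.529 s

Phase 3 (accelerating): v₀ = 10.7 m/s, a = 2.5 m/s².
v = v₀ + at = 10.7 + (2.5)(4) = 20.7 m/s
Δx = v₀t + ½at² = 10.7·4 + 0.5·2.5·4² = 62.7 m

Phase 4 (decelerating): v₀ = 20.7 m/s, a = -1.5 m/s².
v = v₀ + at = 20.7 + (-1.5)(11.5) = 3.43 m/s
Δx = v₀t + ½at² = 20.7·11.5 + 0.5·-1.5·11.5² = 139 m
Total time = 10.9 + 0.529 + 4.00 + 11.5 = 26.9 s

26.94 s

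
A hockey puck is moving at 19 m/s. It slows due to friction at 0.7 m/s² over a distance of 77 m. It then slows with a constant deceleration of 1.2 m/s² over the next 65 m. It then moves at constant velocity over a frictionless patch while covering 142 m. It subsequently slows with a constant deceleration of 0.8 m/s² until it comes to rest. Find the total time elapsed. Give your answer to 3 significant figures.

36.2 s

Phase 1 (decelerating): v₀ = 19.0 m/s, a = -0.7 m/s².
v² = v₀² + 2aΔx = 19.0² + 2·-0.7·77 = 253 → v = 15.9 m/s
t = (v − v₀)/a = (15.9 − 19.0)/-0.7 = 4.41 s

Phase 2 (decelerating): v₀ = 15.9 m/s, a = -1.2 m/s².
v² = v₀² + 2aΔx = 15.9² + 2·-1.2·65 = 97.2 → v = 9.86 m/s
t = (v − v₀)/a = (9.86 − 15.9)/-1.2 = 5.04 s

Phase 3 (constant speed): v₀ = 9.86 m/s, a = 0 m/s².
Constant speed: t = d/v = 142/9.86 = 14.4 s

Phase 4 (decelerating): v₀ = 9.86 m/s, a = -0.8 m/s².
v = v₀ + at → t = (0 − 9.86) / -0.8 = 12.3 s
v² = v₀² + 2aΔx → Δx = (0² − 9.86²)/(2·-0.8) = 60.7 m
Total time = 4.41 + 5.04 + 14.4 + 12.3 = 36.2 s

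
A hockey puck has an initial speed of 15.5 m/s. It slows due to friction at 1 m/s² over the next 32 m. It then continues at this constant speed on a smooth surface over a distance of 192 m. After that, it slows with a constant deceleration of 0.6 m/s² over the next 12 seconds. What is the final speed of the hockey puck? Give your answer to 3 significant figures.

Phase 1 (decelerating): v₀ = 15.5 m/s, a = -1 m/s².
v² = v₀² + 2aΔx = 15.5² + 2·-1·32 = 176 → v = 13.3 m/s
t = (v − v₀)/a = (13.3 − 15.5)/-1 = 2.22 s

Phase 2 (constant speed): v₀ = 13.3 m/s, a = 0 m/s².
Constant speed: t = d/v = 192/13.3 = 14.5 s

Phase 3 (decelerating): v₀ = 13.3 m/s, a = -0.6 m/s².
v = v₀ + at = 13.3 + (-0.6)(12) = 6.08 m/s
Δx = v₀t + ½at² = 13.3·12 + 0.5·-0.6·12² = 116 m
Final speed = 6.08 m/s

6.08 m/s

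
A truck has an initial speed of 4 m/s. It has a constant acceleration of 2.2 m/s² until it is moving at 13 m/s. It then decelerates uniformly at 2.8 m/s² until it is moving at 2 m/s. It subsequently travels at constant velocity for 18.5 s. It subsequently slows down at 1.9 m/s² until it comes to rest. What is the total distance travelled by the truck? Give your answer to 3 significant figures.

Phase 1 (accelerating): v₀ = 4.00 m/s, a = 2.2 m/s².
v = v₀ + at → t = (13 − 4.00) / 2.2 = 4.09 s
v² = v₀² + 2aΔx → Δx = (13² − 4.00²)/(2·2.2) = 34.8 m

Phase 2 (decelerating): v₀ = 13.0 m/s, a = -2.8 m/s².
v = v₀ + at → t = (2 − 13.0) / -2.8 = 3.93 s
v² = v₀² + 2aΔx → Δx = (2² − 13.0²)/(2·-2.8) = 29.5 m

Phase 3 (constant speed): v₀ = 2.00 m/s, a = 0 m/s².
v = v₀ + at = 2.00 + (0)(18.5) = 2.00 m/s
Δx = v₀t + ½at² = 2.00·18.5 + 0.5·0·18.5² = 37.0 m

Phase 4 (decelerating): v₀ = 2.00 m/s, a = -1.9 m/s².
v = v₀ + at → t = (0 − 2.00) / -1.9 = 1.05 s
v² = v₀² + 2aΔx → Δx = (0² − 2.00²)/(2·-1.9) = 1.05 m
Total distance = 34.8 + 29.5 + 37.0 + 1.05 = 102 m

102 m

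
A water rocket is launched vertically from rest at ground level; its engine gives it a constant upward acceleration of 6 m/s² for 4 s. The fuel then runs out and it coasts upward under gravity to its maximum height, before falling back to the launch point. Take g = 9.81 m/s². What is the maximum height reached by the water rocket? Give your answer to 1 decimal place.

77.4 m

Phase 1 (powered ascent): v₀ = 0 m/s, a = 6 m/s².
v = v₀ + at = 0 + (6)(4) = 24.0 m/s
Δx = v₀t + ½at² = 0·4 + 0.5·6·4² = 48.0 m

Phase 2 (coasting upward): v₀ = 24.0 m/s, a = -9.81 m/s².
v = v₀ + at → t = (0 − 24.0) / -9.81 = 2.45 s
v² = v₀² + 2aΔx → Δx = (0² − 24.0²)/(2·-9.81) = 29.4 m
Maximum height = 48.0 + 29.4 = 77.4 m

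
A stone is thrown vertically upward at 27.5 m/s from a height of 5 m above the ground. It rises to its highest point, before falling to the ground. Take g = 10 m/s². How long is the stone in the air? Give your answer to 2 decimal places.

5.68 s

Phase 1 (rising): v₀ = 27.5 m/s, a = -10 m/s².
v = v₀ + at → t = (0 − 27.5) / -10 = 2.75 s
v² = v₀² + 2aΔx → Δx = (0² − 27.5²)/(2·-10) = 37.8 m

Phase 2 (falling): v₀ = 0 m/s, a = -10 m/s².
Falls 42.8 m from rest: t = √(2·42.8/10) = 2.93 s; v = g·t = 29.3 m/s.
Total time = 2.75 + 2.93 = 5.68 s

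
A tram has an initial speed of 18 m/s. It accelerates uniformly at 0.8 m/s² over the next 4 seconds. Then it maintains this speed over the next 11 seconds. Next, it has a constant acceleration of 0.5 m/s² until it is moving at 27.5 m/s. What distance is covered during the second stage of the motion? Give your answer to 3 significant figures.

Phase 1 (accelerating): v₀ = 18.0 m/s, a = 0.8 m/s².
v = v₀ + at = 18.0 + (0.8)(4) = 21.2 m/s
Δx = v₀t + ½at² = 18.0·4 + 0.5·0.8·4² = 78.4 m

Phase 2 (constant speed): v₀ = 21.2 m/s, a = 0 m/s².
v = v₀ + at = 21.2 + (0)(11) = 21.2 m/s
Δx = v₀t + ½at² = 21.2·11 + 0.5·0·11² = 233 m
Distance in phase 2 = 233 m

233 m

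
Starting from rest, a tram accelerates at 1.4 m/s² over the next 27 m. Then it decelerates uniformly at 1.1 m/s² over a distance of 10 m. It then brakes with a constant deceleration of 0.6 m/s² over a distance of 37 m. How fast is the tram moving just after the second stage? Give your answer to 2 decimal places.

Phase 1 (accelerating): v₀ = 0 m/s, a = 1.4 m/s².
v² = v₀² + 2aΔx = 0² + 2·1.4·27 = 75.6 → v = 8.69 m/s
t = (v − v₀)/a = (8.69 − 0)/1.4 = 6.21 s

Phase 2 (decelerating): v₀ = 8.69 m/s, a = -1.1 m/s².
v² = v₀² + 2aΔx = 8.69² + 2·-1.1·10 = 53.6 → v = 7.32 m/s
t = (v − v₀)/a = (7.32 − 8.69)/-1.1 = 1.25 s
Speed at end of phase 2 = 7.32 m/s

7.32 m/s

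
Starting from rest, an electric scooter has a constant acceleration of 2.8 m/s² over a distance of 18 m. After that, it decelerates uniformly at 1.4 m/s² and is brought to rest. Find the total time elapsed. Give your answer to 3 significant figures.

10.8 s

Phase 1 (accelerating): v₀ = 0 m/s, a = 2.8 m/s².
v² = v₀² + 2aΔx = 0² + 2·2.8·18 = 101 → v = 10.0 m/s
t = (v − v₀)/a = (10.0 − 0)/2.8 = 3.59 s

Phase 2 (decelerating): v₀ = 10.0 m/s, a = -1.4 m/s².
v = v₀ + at → t = (0 − 10.0) / -1.4 = 7.17 s
v² = v₀² + 2aΔx → Δx = (0² − 10.0²)/(2·-1.4) = 36.0 m
Total time = 3.59 + 7.17 = 10.8 s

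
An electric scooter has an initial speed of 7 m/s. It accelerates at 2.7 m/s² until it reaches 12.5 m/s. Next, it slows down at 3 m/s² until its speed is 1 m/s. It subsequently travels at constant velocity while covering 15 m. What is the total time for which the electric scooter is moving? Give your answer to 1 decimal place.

20.9 s

Phase 1 (accelerating): v₀ = 7.00 m/s, a = 2.7 m/s².
v = v₀ + at → t = (12.5 − 7.00) / 2.7 = 2.04 s
v² = v₀² + 2aΔx → Δx = (12.5² − 7.00²)/(2·2.7) = 19.9 m

Phase 2 (decelerating): v₀ = 12.5 m/s, a = -3 m/s².
v = v₀ + at → t = (1 − 12.5) / -3 = 3.83 s
v² = v₀² + 2aΔx → Δx = (1² − 12.5²)/(2·-3) = 25.9 m

Phase 3 (constant speed): v₀ = 1.00 m/s, a = 0 m/s².
Constant speed: t = d/v = 15/1.00 = 15.0 s
Total time = 2.04 + 3.83 + 15.0 = 20.9 s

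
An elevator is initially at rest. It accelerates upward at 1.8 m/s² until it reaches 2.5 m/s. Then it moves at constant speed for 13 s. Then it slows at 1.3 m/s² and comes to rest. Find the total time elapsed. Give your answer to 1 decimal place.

16.3 s

Phase 1 (accelerating): v₀ = 0 m/s, a = 1.8 m/s².
v = v₀ + at → t = (2.5 − 0) / 1.8 = 1.39 s
v² = v₀² + 2aΔx → Δx = (2.5² − 0²)/(2·1.8) = 1.74 m

Phase 2 (constant speed): v₀ = 2.50 m/s, a = 0 m/s².
v = v₀ + at = 2.50 + (0)(13) = 2.50 m/s
Δx = v₀t + ½at² = 2.50·13 + 0.5·0·13² = 32.5 m

Phase 3 (decelerating): v₀ = 2.50 m/s, a = -1.3 m/s².
v = v₀ + at → t = (0 − 2.50) / -1.3 = 1.92 s
v² = v₀² + 2aΔx → Δx = (0² − 2.50²)/(2·-1.3) = 2.40 m
Total time = 1.39 + 13.0 + 1.92 = 16.3 s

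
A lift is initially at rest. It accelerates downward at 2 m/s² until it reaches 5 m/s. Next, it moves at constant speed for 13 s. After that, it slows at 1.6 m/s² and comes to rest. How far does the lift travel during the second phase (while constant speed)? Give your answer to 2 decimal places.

Phase 1 (accelerating): v₀ = 0 m/s, a = 2 m/s².
v = v₀ + at → t = (5 − 0) / 2 = 2.50 s
v² = v₀² + 2aΔx → Δx = (5² − 0²)/(2·2) = 6.25 m

Phase 2 (constant speed): v₀ = 5.00 m/s, a = 0 m/s².
v = v₀ + at = 5.00 + (0)(13) = 5.00 m/s
Δx = v₀t + ½at² = 5.00·13 + 0.5·0·13² = 65.0 m
Distance in phase 2 = 65.0 m

65.00 m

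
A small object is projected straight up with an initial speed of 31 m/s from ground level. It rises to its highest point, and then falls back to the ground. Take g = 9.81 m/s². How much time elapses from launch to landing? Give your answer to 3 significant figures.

Phase 1 (rising): v₀ = 31.0 m/s, a = -9.81 m/s².
v = v₀ + at → t = (0 − 31.0) / -9.81 = 3.16 s
v² = v₀² + 2aΔx → Δx = (0² − 31.0²)/(2·-9.81) = 49.0 m

Phase 2 (falling): v₀ = 0 m/s, a = -9.81 m/s².
Falls 49.0 m from rest: t = √(2·49.0/9.81) = 3.16 s; v = g·t = 31.0 m/s.
Total time = 3.16 + 3.16 = 6.32 s

6.32 s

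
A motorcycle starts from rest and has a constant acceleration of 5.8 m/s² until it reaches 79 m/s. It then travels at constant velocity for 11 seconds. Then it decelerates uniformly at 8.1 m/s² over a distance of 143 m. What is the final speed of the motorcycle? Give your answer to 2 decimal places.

Phase 1 (accelerating): v₀ = 0 m/s, a = 5.8 m/s².
v = v₀ + at → t = (79 − 0) / 5.8 = 13.6 s
v² = v₀² + 2aΔx → Δx = (79² − 0²)/(2·5.8) = 538 m

Phase 2 (constant speed): v₀ = 79.0 m/s, a = 0 m/s².
v = v₀ + at = 79.0 + (0)(11) = 79.0 m/s
Δx = v₀t + ½at² = 79.0·11 + 0.5·0·11² = 869 m

Phase 3 (decelerating): v₀ = 79.0 m/s, a = -8.1 m/s².
v² = v₀² + 2aΔx = 79.0² + 2·-8.1·143 = 3920 → v = 62.6 m/s
t = (v − v₀)/a = (62.6 − 79.0)/-8.1 = 2.02 s
Final speed = 62.6 m/s

62.65 m/s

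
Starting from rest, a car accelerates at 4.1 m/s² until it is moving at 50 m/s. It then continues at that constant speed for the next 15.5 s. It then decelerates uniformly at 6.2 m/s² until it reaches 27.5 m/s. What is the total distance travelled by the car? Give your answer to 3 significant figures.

1220 m

Phase 1 (accelerating): v₀ = 0 m/s, a = 4.1 m/s².
v = v₀ + at → t = (50 − 0) / 4.1 = 12.2 s
v² = v₀² + 2aΔx → Δx = (50² − 0²)/(2·4.1) = 305 m

Phase 2 (constant speed): v₀ = 50.0 m/s, a = 0 m/s².
v = v₀ + at = 50.0 + (0)(15.5) = 50.0 m/s
Δx = v₀t + ½at² = 50.0·15.5 + 0.5·0·15.5² = 775 m

Phase 3 (decelerating): v₀ = 50.0 m/s, a = -6.2 m/s².
v = v₀ + at → t = (27.5 − 50.0) / -6.2 = 3.63 s
v² = v₀² + 2aΔx → Δx = (27.5² − 50.0²)/(2·-6.2) = 141 m
Total distance = 305 + 775 + 141 = 1220 m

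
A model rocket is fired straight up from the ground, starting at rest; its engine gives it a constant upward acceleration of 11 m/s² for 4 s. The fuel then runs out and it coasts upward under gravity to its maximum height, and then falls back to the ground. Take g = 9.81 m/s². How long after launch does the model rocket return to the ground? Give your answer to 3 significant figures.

Phase 1 (powered ascent): v₀ = 0 m/s, a = 11 m/s².
v = v₀ + at = 0 + (11)(4) = 44.0 m/s
Δx = v₀t + ½at² = 0·4 + 0.5·11·4² = 88.0 m

Phase 2 (coasting upward): v₀ = 44.0 m/s, a = -9.81 m/s².
v = v₀ + at → t = (0 − 44.0) / -9.81 = 4.49 s
v² = v₀² + 2aΔx → Δx = (0² − 44.0²)/(2·-9.81) = 98.7 m

Phase 3 (free fall): v₀ = 0 m/s, a = -9.81 m/s².
Falls 187 m from rest: t = √(2·187/9.81) = 6.17 s; v = g·t = 60.5 m/s.
Total time = 4.00 + 4.49 + 6.17 = 14.7 s

14.7 s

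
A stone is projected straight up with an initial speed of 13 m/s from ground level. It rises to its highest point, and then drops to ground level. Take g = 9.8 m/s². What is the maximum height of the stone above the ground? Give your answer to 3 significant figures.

Phase 1 (rising): v₀ = 13.0 m/s, a = -9.8 m/s².
v = v₀ + at → t = (0 − 13.0) / -9.8 = 1.33 s
v² = v₀² + 2aΔx → Δx = (0² − 13.0²)/(2·-9.8) = 8.62 m
Maximum height = 8.62 m

8.62 m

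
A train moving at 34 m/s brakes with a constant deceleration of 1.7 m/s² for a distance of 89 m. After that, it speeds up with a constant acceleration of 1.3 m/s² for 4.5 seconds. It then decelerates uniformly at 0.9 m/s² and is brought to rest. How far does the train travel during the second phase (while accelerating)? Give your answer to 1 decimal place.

144.6 m

Phase 1 (decelerating): v₀ = 34.0 m/s, a = -1.7 m/s².
v² = v₀² + 2aΔx = 34.0² + 2·-1.7·89 = 853 → v = 29.2 m/s
t = (v − v₀)/a = (29.2 − 34.0)/-1.7 = 2.82 s

Phase 2 (accelerating): v₀ = 29.2 m/s, a = 1.3 m/s².
v = v₀ + at = 29.2 + (1.3)(4.5) = 35.1 m/s
Δx = v₀t + ½at² = 29.2·4.5 + 0.5·1.3·4.5² = 145 m
Distance in phase 2 = 145 m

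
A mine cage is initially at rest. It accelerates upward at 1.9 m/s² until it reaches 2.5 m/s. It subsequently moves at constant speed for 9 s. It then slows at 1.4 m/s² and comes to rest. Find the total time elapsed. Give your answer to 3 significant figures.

12.1 s

Phase 1 (accelerating): v₀ = 0 m/s, a = 1.9 m/s².
v = v₀ + at → t = (2.5 − 0) / 1.9 = 1.32 s
v² = v₀² + 2aΔx → Δx = (2.5² − 0²)/(2·1.9) = 1.64 m

Phase 2 (constant speed): v₀ = 2.50 m/s, a = 0 m/s².
v = v₀ + at = 2.50 + (0)(9) = 2.50 m/s
Δx = v₀t + ½at² = 2.50·9 + 0.5·0·9² = 22.5 m

Phase 3 (decelerating): v₀ = 2.50 m/s, a = -1.4 m/s².
v = v₀ + at → t = (0 − 2.50) / -1.4 = 1.79 s
v² = v₀² + 2aΔx → Δx = (0² − 2.50²)/(2·-1.4) = 2.23 m
Total time = 1.32 + 9.00 + 1.79 = 12.1 s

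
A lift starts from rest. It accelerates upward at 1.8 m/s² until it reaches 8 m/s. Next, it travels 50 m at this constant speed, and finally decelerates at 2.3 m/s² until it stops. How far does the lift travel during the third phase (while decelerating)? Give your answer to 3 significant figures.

Phase 1 (accelerating): v₀ = 0 m/s, a = 1.8 m/s².
v = v₀ + at → t = (8 − 0) / 1.8 = 4.44 s
v² = v₀² + 2aΔx → Δx = (8² − 0²)/(2·1.8) = 17.8 m

Phase 2 (constant speed): v₀ = 8.00 m/s, a = 0 m/s².
Constant speed: t = d/v = 50/8.00 = 6.25 s

Phase 3 (decelerating): v₀ = 8.00 m/s, a = -2.3 m/s².
v = v₀ + at → t = (0 − 8.00) / -2.3 = 3.48 s
v² = v₀² + 2aΔx → Δx = (0² − 8.00²)/(2·-2.3) = 13.9 m
Distance in phase 3 = 13.9 m

13.9 m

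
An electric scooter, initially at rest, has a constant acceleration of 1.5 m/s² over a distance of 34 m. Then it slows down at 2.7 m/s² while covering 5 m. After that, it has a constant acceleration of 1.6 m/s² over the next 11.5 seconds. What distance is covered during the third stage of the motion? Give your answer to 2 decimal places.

205.39 m

Phase 1 (accelerating): v₀ = 0 m/s, a = 1.5 m/s².
v² = v₀² + 2aΔx = 0² + 2·1.5·34 = 102 → v = 10.1 m/s
t = (v − v₀)/a = (10.1 − 0)/1.5 = 6.73 s

Phase 2 (decelerating): v₀ = 10.1 m/s, a = -2.7 m/s².
v² = v₀² + 2aΔx = 10.1² + 2·-2.7·5 = 75.0 → v = 8.66 m/s
t = (v − v₀)/a = (8.66 − 10.1)/-2.7 = 0.533 s

Phase 3 (accelerating): v₀ = 8.66 m/s, a = 1.6 m/s².
v = v₀ + at = 8.66 + (1.6)(11.5) = 27.1 m/s
Δx = v₀t + ½at² = 8.66·11.5 + 0.5·1.6·11.5² = 205 m
Distance in phase 3 = 205 m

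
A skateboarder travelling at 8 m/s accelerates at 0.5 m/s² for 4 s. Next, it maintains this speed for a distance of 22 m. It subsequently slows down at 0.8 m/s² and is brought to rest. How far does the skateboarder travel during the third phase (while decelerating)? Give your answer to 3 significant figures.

Phase 1 (accelerating): v₀ = 8.00 m/s, a = 0.5 m/s².
v = v₀ + at = 8.00 + (0.5)(4) = 10.0 m/s
Δx = v₀t + ½at² = 8.00·4 + 0.5·0.5·4² = 36.0 m

Phase 2 (constant speed): v₀ = 10.0 m/s, a = 0 m/s².
Constant speed: t = d/v = 22/10.0 = 2.20 s

Phase 3 (decelerating): v₀ = 10.0 m/s, a = -0.8 m/s².
v = v₀ + at → t = (0 − 10.0) / -0.8 = 12.5 s
v² = v₀² + 2aΔx → Δx = (0² − 10.0²)/(2·-0.8) = 62.5 m
Distance in phase 3 = 62.5 m

62.5 m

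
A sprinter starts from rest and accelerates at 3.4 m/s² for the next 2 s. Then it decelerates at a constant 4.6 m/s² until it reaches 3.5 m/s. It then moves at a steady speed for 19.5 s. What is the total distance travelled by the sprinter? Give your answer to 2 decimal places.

78.74 m

Phase 1 (accelerating): v₀ = 0 m/s, a = 3.4 m/s².
v = v₀ + at = 0 + (3.4)(2) = 6.80 m/s
Δx = v₀t + ½at² = 0·2 + 0.5·3.4·2² = 6.80 m

Phase 2 (decelerating): v₀ = 6.80 m/s, a = -4.6 m/s².
v = v₀ + at → t = (3.5 − 6.80) / -4.6 = 0.717 s
v² = v₀² + 2aΔx → Δx = (3.5² − 6.80²)/(2·-4.6) = 3.69 m

Phase 3 (constant speed): v₀ = 3.50 m/s, a = 0 m/s².
v = v₀ + at = 3.50 + (0)(19.5) = 3.50 m/s
Δx = v₀t + ½at² = 3.50·19.5 + 0.5·0·19.5² = 68.2 m
Total distance = 6.80 + 3.69 + 68.2 = 78.7 m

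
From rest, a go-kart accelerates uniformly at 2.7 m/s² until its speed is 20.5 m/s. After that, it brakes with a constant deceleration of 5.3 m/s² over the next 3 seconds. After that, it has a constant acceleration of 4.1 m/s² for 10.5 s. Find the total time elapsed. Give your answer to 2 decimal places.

Phase 1 (accelerating): v₀ = 0 m/s, a = 2.7 m/s².
v = v₀ + at → t = (20.5 − 0) / 2.7 = 7.59 s
v² = v₀² + 2aΔx → Δx = (20.5² − 0²)/(2·2.7) = 77.8 m

Phase 2 (decelerating): v₀ = 20.5 m/s, a = -5.3 m/s².
v = v₀ + at = 20.5 + (-5.3)(3) = 4.60 m/s
Δx = v₀t + ½at² = 20.5·3 + 0.5·-5.3·3² = 37.7 m

Phase 3 (accelerating): v₀ = 4.60 m/s, a = 4.1 m/s².
v = v₀ + at = 4.60 + (4.1)(10.5) = 47.6 m/s
Δx = v₀t + ½at² = 4.60·10.5 + 0.5·4.1·10.5² = 274 m
Total time = 7.59 + 3.00 + 10.5 = 21.1 s

21.09 s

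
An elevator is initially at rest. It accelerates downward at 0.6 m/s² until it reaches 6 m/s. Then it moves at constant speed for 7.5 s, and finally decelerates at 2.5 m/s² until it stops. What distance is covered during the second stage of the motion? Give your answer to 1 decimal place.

45.0 m

Phase 1 (accelerating): v₀ = 0 m/s, a = 0.6 m/s².
v = v₀ + at → t = (6 − 0) / 0.6 = 10.0 s
v² = v₀² + 2aΔx → Δx = (6² − 0²)/(2·0.6) = 30.0 m

Phase 2 (constant speed): v₀ = 6.00 m/s, a = 0 m/s².
v = v₀ + at = 6.00 + (0)(7.5) = 6.00 m/s
Δx = v₀t + ½at² = 6.00·7.5 + 0.5·0·7.5² = 45.0 m
Distance in phase 2 = 45.0 m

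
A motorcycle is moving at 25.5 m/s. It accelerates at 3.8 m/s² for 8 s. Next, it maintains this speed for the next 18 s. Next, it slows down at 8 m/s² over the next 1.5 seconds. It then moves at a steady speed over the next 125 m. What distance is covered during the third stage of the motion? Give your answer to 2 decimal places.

74.85 m

Phase 1 (accelerating): v₀ = 25.5 m/s, a = 3.8 m/s².
v = v₀ + at = 25.5 + (3.8)(8) = 55.9 m/s
Δx = v₀t + ½at² = 25.5·8 + 0.5·3.8·8² = 326 m

Phase 2 (constant speed): v₀ = 55.9 m/s, a = 0 m/s².
v = v₀ + at = 55.9 + (0)(18) = 55.9 m/s
Δx = v₀t + ½at² = 55.9·18 + 0.5·0·18² = 1010 m

Phase 3 (decelerating): v₀ = 55.9 m/s, a = -8 m/s².
v = v₀ + at = 55.9 + (-8)(1.5) = 43.9 m/s
Δx = v₀t + ½at² = 55.9·1.5 + 0.5·-8·1.5² = 74.8 m
Distance in phase 3 = 74.8 m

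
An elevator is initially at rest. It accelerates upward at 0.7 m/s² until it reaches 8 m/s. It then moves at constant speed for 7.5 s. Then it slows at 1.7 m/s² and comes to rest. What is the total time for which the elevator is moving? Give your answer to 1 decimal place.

Phase 1 (accelerating): v₀ = 0 m/s, a = 0.7 m/s².
v = v₀ + at → t = (8 − 0) / 0.7 = 11.4 s
v² = v₀² + 2aΔx → Δx = (8² − 0²)/(2·0.7) = 45.7 m

Phase 2 (constant speed): v₀ = 8.00 m/s, a = 0 m/s².
v = v₀ + at = 8.00 + (0)(7.5) = 8.00 m/s
Δx = v₀t + ½at² = 8.00·7.5 + 0.5·0·7.5² = 60.0 m

Phase 3 (decelerating): v₀ = 8.00 m/s, a = -1.7 m/s².
v = v₀ + at → t = (0 − 8.00) / -1.7 = 4.71 s
v² = v₀² + 2aΔx → Δx = (0² − 8.00²)/(2·-1.7) = 18.8 m
Total time = 11.4 + 7.50 + 4.71 = 23.6 s

23.6 s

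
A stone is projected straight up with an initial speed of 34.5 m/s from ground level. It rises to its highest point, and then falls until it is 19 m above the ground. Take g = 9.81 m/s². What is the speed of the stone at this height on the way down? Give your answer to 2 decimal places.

28.59 m/s

Phase 1 (rising): v₀ = 34.5 m/s, a = -9.81 m/s².
v = v₀ + at → t = (0 − 34.5) / -9.81 = 3.52 s
v² = v₀² + 2aΔx → Δx = (0² − 34.5²)/(2·-9.81) = 60.7 m

Phase 2 (falling): v₀ = 0 m/s, a = -9.81 m/s².
Falls 41.7 m from rest: t = √(2·41.7/9.81) = 2.91 s; v = g·t = 28.6 m/s.
Final speed = 28.6 m/s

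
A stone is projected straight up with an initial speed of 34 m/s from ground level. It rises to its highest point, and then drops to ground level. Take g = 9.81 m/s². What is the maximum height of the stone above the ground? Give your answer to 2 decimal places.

58.92 m

Phase 1 (rising): v₀ = 34.0 m/s, a = -9.81 m/s².
v = v₀ + at → t = (0 − 34.0) / -9.81 = 3.47 s
v² = v₀² + 2aΔx → Δx = (0² − 34.0²)/(2·-9.81) = 58.9 m
Maximum height = 58.9 m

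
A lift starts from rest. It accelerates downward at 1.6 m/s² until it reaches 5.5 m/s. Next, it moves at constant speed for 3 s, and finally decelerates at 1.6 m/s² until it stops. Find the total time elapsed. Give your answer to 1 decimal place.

9.9 s

Phase 1 (accelerating): v₀ = 0 m/s, a = 1.6 m/s².
v = v₀ + at → t = (5.5 − 0) / 1.6 = 3.44 s
v² = v₀² + 2aΔx → Δx = (5.5² − 0²)/(2·1.6) = 9.45 m

Phase 2 (constant speed): v₀ = 5.50 m/s, a = 0 m/s².
v = v₀ + at = 5.50 + (0)(3) = 5.50 m/s
Δx = v₀t + ½at² = 5.50·3 + 0.5·0·3² = 16.5 m

Phase 3 (decelerating): v₀ = 5.50 m/s, a = -1.6 m/s².
v = v₀ + at → t = (0 − 5.50) / -1.6 = 3.44 s
v² = v₀² + 2aΔx → Δx = (0² − 5.50²)/(2·-1.6) = 9.45 m
Total time = 3.44 + 3.00 + 3.44 = 9.88 s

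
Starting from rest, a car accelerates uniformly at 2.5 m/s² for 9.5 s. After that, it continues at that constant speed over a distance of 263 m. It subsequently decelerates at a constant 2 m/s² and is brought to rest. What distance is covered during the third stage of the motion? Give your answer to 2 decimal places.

141.02 m

Phase 1 (accelerating): v₀ = 0 m/s, a = 2.5 m/s².
v = v₀ + at = 0 + (2.5)(9.5) = 23.8 m/s
Δx = v₀t + ½at² = 0·9.5 + 0.5·2.5·9.5² = 113 m

Phase 2 (constant speed): v₀ = 23.8 m/s, a = 0 m/s².
Constant speed: t = d/v = 263/23.8 = 11.1 s

Phase 3 (decelerating): v₀ = 23.8 m/s, a = -2 m/s².
v = v₀ + at → t = (0 − 23.8) / -2 = 11.9 s
v² = v₀² + 2aΔx → Δx = (0² − 23.8²)/(2·-2) = 141 m
Distance in phase 3 = 141 m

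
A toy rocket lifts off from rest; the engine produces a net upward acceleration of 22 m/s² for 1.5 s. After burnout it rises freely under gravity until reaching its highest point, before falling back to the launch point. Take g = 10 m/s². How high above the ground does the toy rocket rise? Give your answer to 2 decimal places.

79.20 m

Phase 1 (powered ascent): v₀ = 0 m/s, a = 22 m/s².
v = v₀ + at = 0 + (22)(1.5) = 33.0 m/s
Δx = v₀t + ½at² = 0·1.5 + 0.5·22·1.5² = 24.8 m

Phase 2 (coasting upward): v₀ = 33.0 m/s, a = -10 m/s².
v = v₀ + at → t = (0 − 33.0) / -10 = 3.30 s
v² = v₀² + 2aΔx → Δx = (0² − 33.0²)/(2·-10) = 54.5 m
Maximum height = 24.8 + 54.5 = 79.2 m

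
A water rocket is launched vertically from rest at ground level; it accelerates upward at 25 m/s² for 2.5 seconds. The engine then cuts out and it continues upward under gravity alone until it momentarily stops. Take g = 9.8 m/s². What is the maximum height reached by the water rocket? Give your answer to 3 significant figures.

Phase 1 (powered ascent): v₀ = 0 m/s, a = 25 m/s².
v = v₀ + at = 0 + (25)(2.5) = 62.5 m/s
Δx = v₀t + ½at² = 0·2.5 + 0.5·25·2.5² = 78.1 m

Phase 2 (coasting upward): v₀ = 62.5 m/s, a = -9.8 m/s².
v = v₀ + at → t = (0 − 62.5) / -9.8 = 6.38 s
v² = v₀² + 2aΔx → Δx = (0² − 62.5²)/(2·-9.8) = 199 m
Maximum height = 78.1 + 199 = 277 m

277 m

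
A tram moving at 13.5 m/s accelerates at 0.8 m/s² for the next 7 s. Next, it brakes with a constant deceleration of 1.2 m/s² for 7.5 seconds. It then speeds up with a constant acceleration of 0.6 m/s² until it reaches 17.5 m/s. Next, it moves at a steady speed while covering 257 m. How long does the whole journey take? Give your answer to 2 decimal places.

41.52 s

Phase 1 (accelerating): v₀ = 13.5 m/s, a = 0.8 m/s².
v = v₀ + at = 13.5 + (0.8)(7) = 19.1 m/s
Δx = v₀t + ½at² = 13.5·7 + 0.5·0.8·7² = 114 m

Phase 2 (decelerating): v₀ = 19.1 m/s, a = -1.2 m/s².
v = v₀ + at = 19.1 + (-1.2)(7.5) = 10.1 m/s
Δx = v₀t + ½at² = 19.1·7.5 + 0.5·-1.2·7.5² = 110 m

Phase 3 (accelerating): v₀ = 10.1 m/s, a = 0.6 m/s².
v = v₀ + at → t = (17.5 − 10.1) / 0.6 = 12.3 s
v² = v₀² + 2aΔx → Δx = (17.5² − 10.1²)/(2·0.6) = 170 m

Phase 4 (constant speed): v₀ = 17.5 m/s, a = 0 m/s².
Constant speed: t = d/v = 257/17.5 = 14.7 s
Total time = 7.00 + 7.50 + 12.3 + 14.7 = 41.5 s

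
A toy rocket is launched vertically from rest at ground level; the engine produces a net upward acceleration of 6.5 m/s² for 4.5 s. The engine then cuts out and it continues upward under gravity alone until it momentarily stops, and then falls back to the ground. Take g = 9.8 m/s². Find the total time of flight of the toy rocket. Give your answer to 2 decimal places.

12.21 s

Phase 1 (powered ascent): v₀ = 0 m/s, a = 6.5 m/s².
v = v₀ + at = 0 + (6.5)(4.5) = 29.2 m/s
Δx = v₀t + ½at² = 0·4.5 + 0.5·6.5·4.5² = 65.8 m

Phase 2 (coasting upward): v₀ = 29.2 m/s, a = -9.8 m/s².
v = v₀ + at → t = (0 − 29.2) / -9.8 = 2.98 s
v² = v₀² + 2aΔx → Δx = (0² − 29.2²)/(2·-9.8) = 43.7 m

Phase 3 (free fall): v₀ = 0 m/s, a = -9.8 m/s².
Falls 109 m from rest: t = √(2·109/9.8) = 4.73 s; v = g·t = 46.3 m/s.
Total time = 4.50 + 2.98 + 4.73 = 12.2 s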